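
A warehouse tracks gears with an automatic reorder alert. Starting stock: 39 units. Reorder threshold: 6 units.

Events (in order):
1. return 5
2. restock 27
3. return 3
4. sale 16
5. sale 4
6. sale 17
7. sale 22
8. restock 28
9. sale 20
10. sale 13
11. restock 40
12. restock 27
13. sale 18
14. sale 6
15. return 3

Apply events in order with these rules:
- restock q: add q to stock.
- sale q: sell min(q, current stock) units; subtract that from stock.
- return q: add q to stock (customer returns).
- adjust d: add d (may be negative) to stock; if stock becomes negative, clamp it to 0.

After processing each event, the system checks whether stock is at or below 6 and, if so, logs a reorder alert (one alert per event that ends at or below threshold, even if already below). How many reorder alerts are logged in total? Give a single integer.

Answer: 0

Derivation:
Processing events:
Start: stock = 39
  Event 1 (return 5): 39 + 5 = 44
  Event 2 (restock 27): 44 + 27 = 71
  Event 3 (return 3): 71 + 3 = 74
  Event 4 (sale 16): sell min(16,74)=16. stock: 74 - 16 = 58. total_sold = 16
  Event 5 (sale 4): sell min(4,58)=4. stock: 58 - 4 = 54. total_sold = 20
  Event 6 (sale 17): sell min(17,54)=17. stock: 54 - 17 = 37. total_sold = 37
  Event 7 (sale 22): sell min(22,37)=22. stock: 37 - 22 = 15. total_sold = 59
  Event 8 (restock 28): 15 + 28 = 43
  Event 9 (sale 20): sell min(20,43)=20. stock: 43 - 20 = 23. total_sold = 79
  Event 10 (sale 13): sell min(13,23)=13. stock: 23 - 13 = 10. total_sold = 92
  Event 11 (restock 40): 10 + 40 = 50
  Event 12 (restock 27): 50 + 27 = 77
  Event 13 (sale 18): sell min(18,77)=18. stock: 77 - 18 = 59. total_sold = 110
  Event 14 (sale 6): sell min(6,59)=6. stock: 59 - 6 = 53. total_sold = 116
  Event 15 (return 3): 53 + 3 = 56
Final: stock = 56, total_sold = 116

Checking against threshold 6:
  After event 1: stock=44 > 6
  After event 2: stock=71 > 6
  After event 3: stock=74 > 6
  After event 4: stock=58 > 6
  After event 5: stock=54 > 6
  After event 6: stock=37 > 6
  After event 7: stock=15 > 6
  After event 8: stock=43 > 6
  After event 9: stock=23 > 6
  After event 10: stock=10 > 6
  After event 11: stock=50 > 6
  After event 12: stock=77 > 6
  After event 13: stock=59 > 6
  After event 14: stock=53 > 6
  After event 15: stock=56 > 6
Alert events: []. Count = 0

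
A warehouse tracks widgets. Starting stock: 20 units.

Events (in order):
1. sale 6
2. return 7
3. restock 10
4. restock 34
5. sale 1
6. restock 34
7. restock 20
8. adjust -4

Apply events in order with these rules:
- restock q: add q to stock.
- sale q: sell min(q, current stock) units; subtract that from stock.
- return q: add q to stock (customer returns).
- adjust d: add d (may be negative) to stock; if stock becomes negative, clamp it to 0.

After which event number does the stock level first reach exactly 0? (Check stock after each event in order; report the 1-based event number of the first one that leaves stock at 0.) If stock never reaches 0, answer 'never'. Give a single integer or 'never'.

Processing events:
Start: stock = 20
  Event 1 (sale 6): sell min(6,20)=6. stock: 20 - 6 = 14. total_sold = 6
  Event 2 (return 7): 14 + 7 = 21
  Event 3 (restock 10): 21 + 10 = 31
  Event 4 (restock 34): 31 + 34 = 65
  Event 5 (sale 1): sell min(1,65)=1. stock: 65 - 1 = 64. total_sold = 7
  Event 6 (restock 34): 64 + 34 = 98
  Event 7 (restock 20): 98 + 20 = 118
  Event 8 (adjust -4): 118 + -4 = 114
Final: stock = 114, total_sold = 7

Stock never reaches 0.

Answer: never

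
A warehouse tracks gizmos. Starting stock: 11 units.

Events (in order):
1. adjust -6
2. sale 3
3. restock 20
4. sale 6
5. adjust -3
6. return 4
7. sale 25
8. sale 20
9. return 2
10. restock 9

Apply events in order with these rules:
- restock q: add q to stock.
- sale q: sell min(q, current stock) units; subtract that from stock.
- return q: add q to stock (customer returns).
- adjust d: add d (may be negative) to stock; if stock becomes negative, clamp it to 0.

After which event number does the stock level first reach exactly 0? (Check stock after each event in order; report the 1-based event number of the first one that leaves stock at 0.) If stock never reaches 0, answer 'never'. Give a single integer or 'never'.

Processing events:
Start: stock = 11
  Event 1 (adjust -6): 11 + -6 = 5
  Event 2 (sale 3): sell min(3,5)=3. stock: 5 - 3 = 2. total_sold = 3
  Event 3 (restock 20): 2 + 20 = 22
  Event 4 (sale 6): sell min(6,22)=6. stock: 22 - 6 = 16. total_sold = 9
  Event 5 (adjust -3): 16 + -3 = 13
  Event 6 (return 4): 13 + 4 = 17
  Event 7 (sale 25): sell min(25,17)=17. stock: 17 - 17 = 0. total_sold = 26
  Event 8 (sale 20): sell min(20,0)=0. stock: 0 - 0 = 0. total_sold = 26
  Event 9 (return 2): 0 + 2 = 2
  Event 10 (restock 9): 2 + 9 = 11
Final: stock = 11, total_sold = 26

First zero at event 7.

Answer: 7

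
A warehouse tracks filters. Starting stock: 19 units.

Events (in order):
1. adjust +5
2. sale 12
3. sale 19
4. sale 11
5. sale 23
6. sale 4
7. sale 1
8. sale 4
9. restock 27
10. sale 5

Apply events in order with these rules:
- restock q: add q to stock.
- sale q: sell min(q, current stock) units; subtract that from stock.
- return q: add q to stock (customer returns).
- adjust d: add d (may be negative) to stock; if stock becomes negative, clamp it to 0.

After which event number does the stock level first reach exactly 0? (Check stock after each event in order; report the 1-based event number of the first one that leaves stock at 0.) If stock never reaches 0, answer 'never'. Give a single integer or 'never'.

Processing events:
Start: stock = 19
  Event 1 (adjust +5): 19 + 5 = 24
  Event 2 (sale 12): sell min(12,24)=12. stock: 24 - 12 = 12. total_sold = 12
  Event 3 (sale 19): sell min(19,12)=12. stock: 12 - 12 = 0. total_sold = 24
  Event 4 (sale 11): sell min(11,0)=0. stock: 0 - 0 = 0. total_sold = 24
  Event 5 (sale 23): sell min(23,0)=0. stock: 0 - 0 = 0. total_sold = 24
  Event 6 (sale 4): sell min(4,0)=0. stock: 0 - 0 = 0. total_sold = 24
  Event 7 (sale 1): sell min(1,0)=0. stock: 0 - 0 = 0. total_sold = 24
  Event 8 (sale 4): sell min(4,0)=0. stock: 0 - 0 = 0. total_sold = 24
  Event 9 (restock 27): 0 + 27 = 27
  Event 10 (sale 5): sell min(5,27)=5. stock: 27 - 5 = 22. total_sold = 29
Final: stock = 22, total_sold = 29

First zero at event 3.

Answer: 3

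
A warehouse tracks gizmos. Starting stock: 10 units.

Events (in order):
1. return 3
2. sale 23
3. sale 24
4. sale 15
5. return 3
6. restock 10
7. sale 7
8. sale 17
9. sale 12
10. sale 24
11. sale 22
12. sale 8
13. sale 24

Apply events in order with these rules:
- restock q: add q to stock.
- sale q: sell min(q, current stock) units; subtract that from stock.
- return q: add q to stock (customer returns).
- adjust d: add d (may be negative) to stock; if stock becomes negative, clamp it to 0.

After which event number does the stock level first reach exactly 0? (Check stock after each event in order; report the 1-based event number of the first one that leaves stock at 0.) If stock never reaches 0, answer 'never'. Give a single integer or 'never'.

Processing events:
Start: stock = 10
  Event 1 (return 3): 10 + 3 = 13
  Event 2 (sale 23): sell min(23,13)=13. stock: 13 - 13 = 0. total_sold = 13
  Event 3 (sale 24): sell min(24,0)=0. stock: 0 - 0 = 0. total_sold = 13
  Event 4 (sale 15): sell min(15,0)=0. stock: 0 - 0 = 0. total_sold = 13
  Event 5 (return 3): 0 + 3 = 3
  Event 6 (restock 10): 3 + 10 = 13
  Event 7 (sale 7): sell min(7,13)=7. stock: 13 - 7 = 6. total_sold = 20
  Event 8 (sale 17): sell min(17,6)=6. stock: 6 - 6 = 0. total_sold = 26
  Event 9 (sale 12): sell min(12,0)=0. stock: 0 - 0 = 0. total_sold = 26
  Event 10 (sale 24): sell min(24,0)=0. stock: 0 - 0 = 0. total_sold = 26
  Event 11 (sale 22): sell min(22,0)=0. stock: 0 - 0 = 0. total_sold = 26
  Event 12 (sale 8): sell min(8,0)=0. stock: 0 - 0 = 0. total_sold = 26
  Event 13 (sale 24): sell min(24,0)=0. stock: 0 - 0 = 0. total_sold = 26
Final: stock = 0, total_sold = 26

First zero at event 2.

Answer: 2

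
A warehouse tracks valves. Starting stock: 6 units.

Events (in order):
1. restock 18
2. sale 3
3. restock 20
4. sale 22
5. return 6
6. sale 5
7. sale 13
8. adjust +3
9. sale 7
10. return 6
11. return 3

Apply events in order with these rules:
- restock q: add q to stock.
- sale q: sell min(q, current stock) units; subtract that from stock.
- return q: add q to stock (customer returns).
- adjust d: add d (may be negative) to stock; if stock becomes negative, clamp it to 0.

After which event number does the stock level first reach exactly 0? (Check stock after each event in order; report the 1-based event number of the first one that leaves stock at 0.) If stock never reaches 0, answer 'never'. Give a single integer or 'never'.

Answer: never

Derivation:
Processing events:
Start: stock = 6
  Event 1 (restock 18): 6 + 18 = 24
  Event 2 (sale 3): sell min(3,24)=3. stock: 24 - 3 = 21. total_sold = 3
  Event 3 (restock 20): 21 + 20 = 41
  Event 4 (sale 22): sell min(22,41)=22. stock: 41 - 22 = 19. total_sold = 25
  Event 5 (return 6): 19 + 6 = 25
  Event 6 (sale 5): sell min(5,25)=5. stock: 25 - 5 = 20. total_sold = 30
  Event 7 (sale 13): sell min(13,20)=13. stock: 20 - 13 = 7. total_sold = 43
  Event 8 (adjust +3): 7 + 3 = 10
  Event 9 (sale 7): sell min(7,10)=7. stock: 10 - 7 = 3. total_sold = 50
  Event 10 (return 6): 3 + 6 = 9
  Event 11 (return 3): 9 + 3 = 12
Final: stock = 12, total_sold = 50

Stock never reaches 0.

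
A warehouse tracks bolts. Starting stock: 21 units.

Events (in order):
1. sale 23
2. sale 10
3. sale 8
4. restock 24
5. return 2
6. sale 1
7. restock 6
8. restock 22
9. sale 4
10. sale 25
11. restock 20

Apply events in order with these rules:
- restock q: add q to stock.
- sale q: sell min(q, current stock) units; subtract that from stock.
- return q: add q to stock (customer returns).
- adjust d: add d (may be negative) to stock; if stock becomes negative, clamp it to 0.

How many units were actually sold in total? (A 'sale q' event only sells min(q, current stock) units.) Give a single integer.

Processing events:
Start: stock = 21
  Event 1 (sale 23): sell min(23,21)=21. stock: 21 - 21 = 0. total_sold = 21
  Event 2 (sale 10): sell min(10,0)=0. stock: 0 - 0 = 0. total_sold = 21
  Event 3 (sale 8): sell min(8,0)=0. stock: 0 - 0 = 0. total_sold = 21
  Event 4 (restock 24): 0 + 24 = 24
  Event 5 (return 2): 24 + 2 = 26
  Event 6 (sale 1): sell min(1,26)=1. stock: 26 - 1 = 25. total_sold = 22
  Event 7 (restock 6): 25 + 6 = 31
  Event 8 (restock 22): 31 + 22 = 53
  Event 9 (sale 4): sell min(4,53)=4. stock: 53 - 4 = 49. total_sold = 26
  Event 10 (sale 25): sell min(25,49)=25. stock: 49 - 25 = 24. total_sold = 51
  Event 11 (restock 20): 24 + 20 = 44
Final: stock = 44, total_sold = 51

Answer: 51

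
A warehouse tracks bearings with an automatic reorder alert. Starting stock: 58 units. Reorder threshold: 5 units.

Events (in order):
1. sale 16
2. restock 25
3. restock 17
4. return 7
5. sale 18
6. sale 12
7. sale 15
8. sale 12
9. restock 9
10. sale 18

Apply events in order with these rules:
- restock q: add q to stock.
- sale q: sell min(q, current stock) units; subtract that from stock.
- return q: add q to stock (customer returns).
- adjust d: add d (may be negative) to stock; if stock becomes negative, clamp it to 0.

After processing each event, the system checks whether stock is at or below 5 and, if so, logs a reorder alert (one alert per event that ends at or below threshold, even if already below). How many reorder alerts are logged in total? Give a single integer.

Processing events:
Start: stock = 58
  Event 1 (sale 16): sell min(16,58)=16. stock: 58 - 16 = 42. total_sold = 16
  Event 2 (restock 25): 42 + 25 = 67
  Event 3 (restock 17): 67 + 17 = 84
  Event 4 (return 7): 84 + 7 = 91
  Event 5 (sale 18): sell min(18,91)=18. stock: 91 - 18 = 73. total_sold = 34
  Event 6 (sale 12): sell min(12,73)=12. stock: 73 - 12 = 61. total_sold = 46
  Event 7 (sale 15): sell min(15,61)=15. stock: 61 - 15 = 46. total_sold = 61
  Event 8 (sale 12): sell min(12,46)=12. stock: 46 - 12 = 34. total_sold = 73
  Event 9 (restock 9): 34 + 9 = 43
  Event 10 (sale 18): sell min(18,43)=18. stock: 43 - 18 = 25. total_sold = 91
Final: stock = 25, total_sold = 91

Checking against threshold 5:
  After event 1: stock=42 > 5
  After event 2: stock=67 > 5
  After event 3: stock=84 > 5
  After event 4: stock=91 > 5
  After event 5: stock=73 > 5
  After event 6: stock=61 > 5
  After event 7: stock=46 > 5
  After event 8: stock=34 > 5
  After event 9: stock=43 > 5
  After event 10: stock=25 > 5
Alert events: []. Count = 0

Answer: 0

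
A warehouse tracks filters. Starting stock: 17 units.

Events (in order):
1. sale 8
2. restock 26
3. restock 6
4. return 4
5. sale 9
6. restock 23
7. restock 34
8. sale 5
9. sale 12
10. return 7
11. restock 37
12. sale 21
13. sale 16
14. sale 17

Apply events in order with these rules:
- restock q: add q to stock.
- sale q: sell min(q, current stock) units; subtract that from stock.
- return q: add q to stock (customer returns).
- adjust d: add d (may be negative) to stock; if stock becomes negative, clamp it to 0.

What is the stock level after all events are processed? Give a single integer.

Answer: 66

Derivation:
Processing events:
Start: stock = 17
  Event 1 (sale 8): sell min(8,17)=8. stock: 17 - 8 = 9. total_sold = 8
  Event 2 (restock 26): 9 + 26 = 35
  Event 3 (restock 6): 35 + 6 = 41
  Event 4 (return 4): 41 + 4 = 45
  Event 5 (sale 9): sell min(9,45)=9. stock: 45 - 9 = 36. total_sold = 17
  Event 6 (restock 23): 36 + 23 = 59
  Event 7 (restock 34): 59 + 34 = 93
  Event 8 (sale 5): sell min(5,93)=5. stock: 93 - 5 = 88. total_sold = 22
  Event 9 (sale 12): sell min(12,88)=12. stock: 88 - 12 = 76. total_sold = 34
  Event 10 (return 7): 76 + 7 = 83
  Event 11 (restock 37): 83 + 37 = 120
  Event 12 (sale 21): sell min(21,120)=21. stock: 120 - 21 = 99. total_sold = 55
  Event 13 (sale 16): sell min(16,99)=16. stock: 99 - 16 = 83. total_sold = 71
  Event 14 (sale 17): sell min(17,83)=17. stock: 83 - 17 = 66. total_sold = 88
Final: stock = 66, total_sold = 88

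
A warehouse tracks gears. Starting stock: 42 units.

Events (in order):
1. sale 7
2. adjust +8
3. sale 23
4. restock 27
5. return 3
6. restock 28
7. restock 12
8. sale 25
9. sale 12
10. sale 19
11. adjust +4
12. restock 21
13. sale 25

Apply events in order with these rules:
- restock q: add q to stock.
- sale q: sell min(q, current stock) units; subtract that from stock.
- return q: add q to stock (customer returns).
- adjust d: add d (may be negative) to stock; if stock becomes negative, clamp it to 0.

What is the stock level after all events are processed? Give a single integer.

Processing events:
Start: stock = 42
  Event 1 (sale 7): sell min(7,42)=7. stock: 42 - 7 = 35. total_sold = 7
  Event 2 (adjust +8): 35 + 8 = 43
  Event 3 (sale 23): sell min(23,43)=23. stock: 43 - 23 = 20. total_sold = 30
  Event 4 (restock 27): 20 + 27 = 47
  Event 5 (return 3): 47 + 3 = 50
  Event 6 (restock 28): 50 + 28 = 78
  Event 7 (restock 12): 78 + 12 = 90
  Event 8 (sale 25): sell min(25,90)=25. stock: 90 - 25 = 65. total_sold = 55
  Event 9 (sale 12): sell min(12,65)=12. stock: 65 - 12 = 53. total_sold = 67
  Event 10 (sale 19): sell min(19,53)=19. stock: 53 - 19 = 34. total_sold = 86
  Event 11 (adjust +4): 34 + 4 = 38
  Event 12 (restock 21): 38 + 21 = 59
  Event 13 (sale 25): sell min(25,59)=25. stock: 59 - 25 = 34. total_sold = 111
Final: stock = 34, total_sold = 111

Answer: 34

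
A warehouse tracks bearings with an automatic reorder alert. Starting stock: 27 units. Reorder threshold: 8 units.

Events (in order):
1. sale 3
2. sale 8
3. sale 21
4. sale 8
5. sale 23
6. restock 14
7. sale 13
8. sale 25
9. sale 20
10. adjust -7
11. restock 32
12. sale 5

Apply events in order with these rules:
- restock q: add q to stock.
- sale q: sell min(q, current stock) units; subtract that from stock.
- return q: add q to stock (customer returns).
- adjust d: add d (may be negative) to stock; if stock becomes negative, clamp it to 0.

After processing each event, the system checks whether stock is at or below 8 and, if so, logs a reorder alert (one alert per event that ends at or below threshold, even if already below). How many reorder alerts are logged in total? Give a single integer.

Processing events:
Start: stock = 27
  Event 1 (sale 3): sell min(3,27)=3. stock: 27 - 3 = 24. total_sold = 3
  Event 2 (sale 8): sell min(8,24)=8. stock: 24 - 8 = 16. total_sold = 11
  Event 3 (sale 21): sell min(21,16)=16. stock: 16 - 16 = 0. total_sold = 27
  Event 4 (sale 8): sell min(8,0)=0. stock: 0 - 0 = 0. total_sold = 27
  Event 5 (sale 23): sell min(23,0)=0. stock: 0 - 0 = 0. total_sold = 27
  Event 6 (restock 14): 0 + 14 = 14
  Event 7 (sale 13): sell min(13,14)=13. stock: 14 - 13 = 1. total_sold = 40
  Event 8 (sale 25): sell min(25,1)=1. stock: 1 - 1 = 0. total_sold = 41
  Event 9 (sale 20): sell min(20,0)=0. stock: 0 - 0 = 0. total_sold = 41
  Event 10 (adjust -7): 0 + -7 = 0 (clamped to 0)
  Event 11 (restock 32): 0 + 32 = 32
  Event 12 (sale 5): sell min(5,32)=5. stock: 32 - 5 = 27. total_sold = 46
Final: stock = 27, total_sold = 46

Checking against threshold 8:
  After event 1: stock=24 > 8
  After event 2: stock=16 > 8
  After event 3: stock=0 <= 8 -> ALERT
  After event 4: stock=0 <= 8 -> ALERT
  After event 5: stock=0 <= 8 -> ALERT
  After event 6: stock=14 > 8
  After event 7: stock=1 <= 8 -> ALERT
  After event 8: stock=0 <= 8 -> ALERT
  After event 9: stock=0 <= 8 -> ALERT
  After event 10: stock=0 <= 8 -> ALERT
  After event 11: stock=32 > 8
  After event 12: stock=27 > 8
Alert events: [3, 4, 5, 7, 8, 9, 10]. Count = 7

Answer: 7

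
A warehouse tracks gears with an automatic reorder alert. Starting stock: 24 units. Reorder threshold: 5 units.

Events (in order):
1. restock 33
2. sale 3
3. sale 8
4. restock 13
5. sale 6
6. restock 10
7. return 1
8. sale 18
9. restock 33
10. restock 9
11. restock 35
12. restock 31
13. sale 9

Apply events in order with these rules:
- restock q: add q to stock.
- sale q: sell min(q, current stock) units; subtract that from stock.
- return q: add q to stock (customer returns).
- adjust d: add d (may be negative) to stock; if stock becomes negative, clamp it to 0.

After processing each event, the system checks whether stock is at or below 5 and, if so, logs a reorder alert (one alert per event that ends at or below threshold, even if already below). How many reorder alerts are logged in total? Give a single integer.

Processing events:
Start: stock = 24
  Event 1 (restock 33): 24 + 33 = 57
  Event 2 (sale 3): sell min(3,57)=3. stock: 57 - 3 = 54. total_sold = 3
  Event 3 (sale 8): sell min(8,54)=8. stock: 54 - 8 = 46. total_sold = 11
  Event 4 (restock 13): 46 + 13 = 59
  Event 5 (sale 6): sell min(6,59)=6. stock: 59 - 6 = 53. total_sold = 17
  Event 6 (restock 10): 53 + 10 = 63
  Event 7 (return 1): 63 + 1 = 64
  Event 8 (sale 18): sell min(18,64)=18. stock: 64 - 18 = 46. total_sold = 35
  Event 9 (restock 33): 46 + 33 = 79
  Event 10 (restock 9): 79 + 9 = 88
  Event 11 (restock 35): 88 + 35 = 123
  Event 12 (restock 31): 123 + 31 = 154
  Event 13 (sale 9): sell min(9,154)=9. stock: 154 - 9 = 145. total_sold = 44
Final: stock = 145, total_sold = 44

Checking against threshold 5:
  After event 1: stock=57 > 5
  After event 2: stock=54 > 5
  After event 3: stock=46 > 5
  After event 4: stock=59 > 5
  After event 5: stock=53 > 5
  After event 6: stock=63 > 5
  After event 7: stock=64 > 5
  After event 8: stock=46 > 5
  After event 9: stock=79 > 5
  After event 10: stock=88 > 5
  After event 11: stock=123 > 5
  After event 12: stock=154 > 5
  After event 13: stock=145 > 5
Alert events: []. Count = 0

Answer: 0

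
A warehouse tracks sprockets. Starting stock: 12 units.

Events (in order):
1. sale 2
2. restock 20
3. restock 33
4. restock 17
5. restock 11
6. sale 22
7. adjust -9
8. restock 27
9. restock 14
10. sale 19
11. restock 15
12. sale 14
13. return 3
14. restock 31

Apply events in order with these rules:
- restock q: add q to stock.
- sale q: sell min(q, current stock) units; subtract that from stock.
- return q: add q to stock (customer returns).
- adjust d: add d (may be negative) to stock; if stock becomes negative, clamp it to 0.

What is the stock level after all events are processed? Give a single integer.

Answer: 117

Derivation:
Processing events:
Start: stock = 12
  Event 1 (sale 2): sell min(2,12)=2. stock: 12 - 2 = 10. total_sold = 2
  Event 2 (restock 20): 10 + 20 = 30
  Event 3 (restock 33): 30 + 33 = 63
  Event 4 (restock 17): 63 + 17 = 80
  Event 5 (restock 11): 80 + 11 = 91
  Event 6 (sale 22): sell min(22,91)=22. stock: 91 - 22 = 69. total_sold = 24
  Event 7 (adjust -9): 69 + -9 = 60
  Event 8 (restock 27): 60 + 27 = 87
  Event 9 (restock 14): 87 + 14 = 101
  Event 10 (sale 19): sell min(19,101)=19. stock: 101 - 19 = 82. total_sold = 43
  Event 11 (restock 15): 82 + 15 = 97
  Event 12 (sale 14): sell min(14,97)=14. stock: 97 - 14 = 83. total_sold = 57
  Event 13 (return 3): 83 + 3 = 86
  Event 14 (restock 31): 86 + 31 = 117
Final: stock = 117, total_sold = 57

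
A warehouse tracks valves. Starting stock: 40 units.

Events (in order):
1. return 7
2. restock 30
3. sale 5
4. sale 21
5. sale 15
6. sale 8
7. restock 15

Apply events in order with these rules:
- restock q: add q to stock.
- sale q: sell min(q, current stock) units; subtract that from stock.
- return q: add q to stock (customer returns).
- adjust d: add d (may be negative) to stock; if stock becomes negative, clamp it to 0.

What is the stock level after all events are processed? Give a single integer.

Processing events:
Start: stock = 40
  Event 1 (return 7): 40 + 7 = 47
  Event 2 (restock 30): 47 + 30 = 77
  Event 3 (sale 5): sell min(5,77)=5. stock: 77 - 5 = 72. total_sold = 5
  Event 4 (sale 21): sell min(21,72)=21. stock: 72 - 21 = 51. total_sold = 26
  Event 5 (sale 15): sell min(15,51)=15. stock: 51 - 15 = 36. total_sold = 41
  Event 6 (sale 8): sell min(8,36)=8. stock: 36 - 8 = 28. total_sold = 49
  Event 7 (restock 15): 28 + 15 = 43
Final: stock = 43, total_sold = 49

Answer: 43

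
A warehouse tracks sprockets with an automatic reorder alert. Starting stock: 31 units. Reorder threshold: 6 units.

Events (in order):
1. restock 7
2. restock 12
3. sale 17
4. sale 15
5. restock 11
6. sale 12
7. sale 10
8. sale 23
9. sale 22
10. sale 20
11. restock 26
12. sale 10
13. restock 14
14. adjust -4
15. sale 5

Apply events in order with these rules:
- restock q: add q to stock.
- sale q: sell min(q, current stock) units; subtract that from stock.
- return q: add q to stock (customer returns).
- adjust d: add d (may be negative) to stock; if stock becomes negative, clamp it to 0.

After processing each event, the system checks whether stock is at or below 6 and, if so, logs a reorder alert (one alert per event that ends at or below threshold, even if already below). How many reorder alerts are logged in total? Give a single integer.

Answer: 3

Derivation:
Processing events:
Start: stock = 31
  Event 1 (restock 7): 31 + 7 = 38
  Event 2 (restock 12): 38 + 12 = 50
  Event 3 (sale 17): sell min(17,50)=17. stock: 50 - 17 = 33. total_sold = 17
  Event 4 (sale 15): sell min(15,33)=15. stock: 33 - 15 = 18. total_sold = 32
  Event 5 (restock 11): 18 + 11 = 29
  Event 6 (sale 12): sell min(12,29)=12. stock: 29 - 12 = 17. total_sold = 44
  Event 7 (sale 10): sell min(10,17)=10. stock: 17 - 10 = 7. total_sold = 54
  Event 8 (sale 23): sell min(23,7)=7. stock: 7 - 7 = 0. total_sold = 61
  Event 9 (sale 22): sell min(22,0)=0. stock: 0 - 0 = 0. total_sold = 61
  Event 10 (sale 20): sell min(20,0)=0. stock: 0 - 0 = 0. total_sold = 61
  Event 11 (restock 26): 0 + 26 = 26
  Event 12 (sale 10): sell min(10,26)=10. stock: 26 - 10 = 16. total_sold = 71
  Event 13 (restock 14): 16 + 14 = 30
  Event 14 (adjust -4): 30 + -4 = 26
  Event 15 (sale 5): sell min(5,26)=5. stock: 26 - 5 = 21. total_sold = 76
Final: stock = 21, total_sold = 76

Checking against threshold 6:
  After event 1: stock=38 > 6
  After event 2: stock=50 > 6
  After event 3: stock=33 > 6
  After event 4: stock=18 > 6
  After event 5: stock=29 > 6
  After event 6: stock=17 > 6
  After event 7: stock=7 > 6
  After event 8: stock=0 <= 6 -> ALERT
  After event 9: stock=0 <= 6 -> ALERT
  After event 10: stock=0 <= 6 -> ALERT
  After event 11: stock=26 > 6
  After event 12: stock=16 > 6
  After event 13: stock=30 > 6
  After event 14: stock=26 > 6
  After event 15: stock=21 > 6
Alert events: [8, 9, 10]. Count = 3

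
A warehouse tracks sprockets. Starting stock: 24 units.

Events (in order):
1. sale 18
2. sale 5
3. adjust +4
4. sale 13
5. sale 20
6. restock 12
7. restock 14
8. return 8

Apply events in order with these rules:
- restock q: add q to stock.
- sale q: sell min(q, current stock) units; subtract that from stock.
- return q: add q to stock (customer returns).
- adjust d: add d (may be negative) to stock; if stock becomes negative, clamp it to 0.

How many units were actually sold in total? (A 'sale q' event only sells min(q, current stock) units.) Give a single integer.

Processing events:
Start: stock = 24
  Event 1 (sale 18): sell min(18,24)=18. stock: 24 - 18 = 6. total_sold = 18
  Event 2 (sale 5): sell min(5,6)=5. stock: 6 - 5 = 1. total_sold = 23
  Event 3 (adjust +4): 1 + 4 = 5
  Event 4 (sale 13): sell min(13,5)=5. stock: 5 - 5 = 0. total_sold = 28
  Event 5 (sale 20): sell min(20,0)=0. stock: 0 - 0 = 0. total_sold = 28
  Event 6 (restock 12): 0 + 12 = 12
  Event 7 (restock 14): 12 + 14 = 26
  Event 8 (return 8): 26 + 8 = 34
Final: stock = 34, total_sold = 28

Answer: 28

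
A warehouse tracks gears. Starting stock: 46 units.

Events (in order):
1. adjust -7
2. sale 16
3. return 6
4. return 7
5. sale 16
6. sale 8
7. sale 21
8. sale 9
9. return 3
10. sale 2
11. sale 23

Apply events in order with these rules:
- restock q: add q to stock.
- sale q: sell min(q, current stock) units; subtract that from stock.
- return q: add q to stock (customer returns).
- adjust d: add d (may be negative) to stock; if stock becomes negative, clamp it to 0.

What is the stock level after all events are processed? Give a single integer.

Answer: 0

Derivation:
Processing events:
Start: stock = 46
  Event 1 (adjust -7): 46 + -7 = 39
  Event 2 (sale 16): sell min(16,39)=16. stock: 39 - 16 = 23. total_sold = 16
  Event 3 (return 6): 23 + 6 = 29
  Event 4 (return 7): 29 + 7 = 36
  Event 5 (sale 16): sell min(16,36)=16. stock: 36 - 16 = 20. total_sold = 32
  Event 6 (sale 8): sell min(8,20)=8. stock: 20 - 8 = 12. total_sold = 40
  Event 7 (sale 21): sell min(21,12)=12. stock: 12 - 12 = 0. total_sold = 52
  Event 8 (sale 9): sell min(9,0)=0. stock: 0 - 0 = 0. total_sold = 52
  Event 9 (return 3): 0 + 3 = 3
  Event 10 (sale 2): sell min(2,3)=2. stock: 3 - 2 = 1. total_sold = 54
  Event 11 (sale 23): sell min(23,1)=1. stock: 1 - 1 = 0. total_sold = 55
Final: stock = 0, total_sold = 55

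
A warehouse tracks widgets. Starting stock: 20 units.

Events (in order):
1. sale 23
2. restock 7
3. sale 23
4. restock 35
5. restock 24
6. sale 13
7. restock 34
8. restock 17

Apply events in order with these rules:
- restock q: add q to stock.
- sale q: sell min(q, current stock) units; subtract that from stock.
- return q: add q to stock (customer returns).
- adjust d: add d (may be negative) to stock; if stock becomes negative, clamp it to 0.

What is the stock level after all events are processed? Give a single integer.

Processing events:
Start: stock = 20
  Event 1 (sale 23): sell min(23,20)=20. stock: 20 - 20 = 0. total_sold = 20
  Event 2 (restock 7): 0 + 7 = 7
  Event 3 (sale 23): sell min(23,7)=7. stock: 7 - 7 = 0. total_sold = 27
  Event 4 (restock 35): 0 + 35 = 35
  Event 5 (restock 24): 35 + 24 = 59
  Event 6 (sale 13): sell min(13,59)=13. stock: 59 - 13 = 46. total_sold = 40
  Event 7 (restock 34): 46 + 34 = 80
  Event 8 (restock 17): 80 + 17 = 97
Final: stock = 97, total_sold = 40

Answer: 97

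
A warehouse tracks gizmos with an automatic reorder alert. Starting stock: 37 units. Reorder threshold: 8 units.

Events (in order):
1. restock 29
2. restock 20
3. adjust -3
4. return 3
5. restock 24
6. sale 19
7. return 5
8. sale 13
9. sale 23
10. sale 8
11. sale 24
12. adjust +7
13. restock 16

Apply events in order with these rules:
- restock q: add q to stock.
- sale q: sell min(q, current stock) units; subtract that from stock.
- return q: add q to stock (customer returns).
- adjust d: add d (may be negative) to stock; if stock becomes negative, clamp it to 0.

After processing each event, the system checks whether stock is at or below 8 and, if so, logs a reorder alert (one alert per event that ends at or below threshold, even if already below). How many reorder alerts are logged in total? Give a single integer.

Answer: 0

Derivation:
Processing events:
Start: stock = 37
  Event 1 (restock 29): 37 + 29 = 66
  Event 2 (restock 20): 66 + 20 = 86
  Event 3 (adjust -3): 86 + -3 = 83
  Event 4 (return 3): 83 + 3 = 86
  Event 5 (restock 24): 86 + 24 = 110
  Event 6 (sale 19): sell min(19,110)=19. stock: 110 - 19 = 91. total_sold = 19
  Event 7 (return 5): 91 + 5 = 96
  Event 8 (sale 13): sell min(13,96)=13. stock: 96 - 13 = 83. total_sold = 32
  Event 9 (sale 23): sell min(23,83)=23. stock: 83 - 23 = 60. total_sold = 55
  Event 10 (sale 8): sell min(8,60)=8. stock: 60 - 8 = 52. total_sold = 63
  Event 11 (sale 24): sell min(24,52)=24. stock: 52 - 24 = 28. total_sold = 87
  Event 12 (adjust +7): 28 + 7 = 35
  Event 13 (restock 16): 35 + 16 = 51
Final: stock = 51, total_sold = 87

Checking against threshold 8:
  After event 1: stock=66 > 8
  After event 2: stock=86 > 8
  After event 3: stock=83 > 8
  After event 4: stock=86 > 8
  After event 5: stock=110 > 8
  After event 6: stock=91 > 8
  After event 7: stock=96 > 8
  After event 8: stock=83 > 8
  After event 9: stock=60 > 8
  After event 10: stock=52 > 8
  After event 11: stock=28 > 8
  After event 12: stock=35 > 8
  After event 13: stock=51 > 8
Alert events: []. Count = 0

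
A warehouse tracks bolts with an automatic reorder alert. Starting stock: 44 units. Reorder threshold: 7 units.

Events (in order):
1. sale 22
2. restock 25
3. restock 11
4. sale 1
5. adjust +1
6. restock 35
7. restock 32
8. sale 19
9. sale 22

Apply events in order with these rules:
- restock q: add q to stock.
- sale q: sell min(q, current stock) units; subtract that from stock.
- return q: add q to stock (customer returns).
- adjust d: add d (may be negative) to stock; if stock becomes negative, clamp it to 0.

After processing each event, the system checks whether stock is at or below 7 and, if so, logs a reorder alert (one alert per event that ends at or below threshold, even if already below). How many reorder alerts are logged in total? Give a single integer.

Answer: 0

Derivation:
Processing events:
Start: stock = 44
  Event 1 (sale 22): sell min(22,44)=22. stock: 44 - 22 = 22. total_sold = 22
  Event 2 (restock 25): 22 + 25 = 47
  Event 3 (restock 11): 47 + 11 = 58
  Event 4 (sale 1): sell min(1,58)=1. stock: 58 - 1 = 57. total_sold = 23
  Event 5 (adjust +1): 57 + 1 = 58
  Event 6 (restock 35): 58 + 35 = 93
  Event 7 (restock 32): 93 + 32 = 125
  Event 8 (sale 19): sell min(19,125)=19. stock: 125 - 19 = 106. total_sold = 42
  Event 9 (sale 22): sell min(22,106)=22. stock: 106 - 22 = 84. total_sold = 64
Final: stock = 84, total_sold = 64

Checking against threshold 7:
  After event 1: stock=22 > 7
  After event 2: stock=47 > 7
  After event 3: stock=58 > 7
  After event 4: stock=57 > 7
  After event 5: stock=58 > 7
  After event 6: stock=93 > 7
  After event 7: stock=125 > 7
  After event 8: stock=106 > 7
  After event 9: stock=84 > 7
Alert events: []. Count = 0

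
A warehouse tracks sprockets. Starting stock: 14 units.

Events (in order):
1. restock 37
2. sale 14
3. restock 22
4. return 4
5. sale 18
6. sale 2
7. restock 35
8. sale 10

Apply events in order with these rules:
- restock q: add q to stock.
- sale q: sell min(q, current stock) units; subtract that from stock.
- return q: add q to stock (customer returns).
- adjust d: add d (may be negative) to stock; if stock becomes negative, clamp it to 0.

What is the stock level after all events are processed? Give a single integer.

Answer: 68

Derivation:
Processing events:
Start: stock = 14
  Event 1 (restock 37): 14 + 37 = 51
  Event 2 (sale 14): sell min(14,51)=14. stock: 51 - 14 = 37. total_sold = 14
  Event 3 (restock 22): 37 + 22 = 59
  Event 4 (return 4): 59 + 4 = 63
  Event 5 (sale 18): sell min(18,63)=18. stock: 63 - 18 = 45. total_sold = 32
  Event 6 (sale 2): sell min(2,45)=2. stock: 45 - 2 = 43. total_sold = 34
  Event 7 (restock 35): 43 + 35 = 78
  Event 8 (sale 10): sell min(10,78)=10. stock: 78 - 10 = 68. total_sold = 44
Final: stock = 68, total_sold = 44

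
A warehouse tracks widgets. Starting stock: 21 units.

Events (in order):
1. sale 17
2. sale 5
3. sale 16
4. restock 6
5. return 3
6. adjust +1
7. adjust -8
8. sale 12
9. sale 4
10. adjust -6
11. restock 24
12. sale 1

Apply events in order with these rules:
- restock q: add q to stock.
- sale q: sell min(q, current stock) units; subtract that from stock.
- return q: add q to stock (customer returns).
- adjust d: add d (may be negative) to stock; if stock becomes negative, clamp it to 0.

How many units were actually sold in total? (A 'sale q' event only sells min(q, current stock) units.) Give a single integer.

Answer: 24

Derivation:
Processing events:
Start: stock = 21
  Event 1 (sale 17): sell min(17,21)=17. stock: 21 - 17 = 4. total_sold = 17
  Event 2 (sale 5): sell min(5,4)=4. stock: 4 - 4 = 0. total_sold = 21
  Event 3 (sale 16): sell min(16,0)=0. stock: 0 - 0 = 0. total_sold = 21
  Event 4 (restock 6): 0 + 6 = 6
  Event 5 (return 3): 6 + 3 = 9
  Event 6 (adjust +1): 9 + 1 = 10
  Event 7 (adjust -8): 10 + -8 = 2
  Event 8 (sale 12): sell min(12,2)=2. stock: 2 - 2 = 0. total_sold = 23
  Event 9 (sale 4): sell min(4,0)=0. stock: 0 - 0 = 0. total_sold = 23
  Event 10 (adjust -6): 0 + -6 = 0 (clamped to 0)
  Event 11 (restock 24): 0 + 24 = 24
  Event 12 (sale 1): sell min(1,24)=1. stock: 24 - 1 = 23. total_sold = 24
Final: stock = 23, total_sold = 24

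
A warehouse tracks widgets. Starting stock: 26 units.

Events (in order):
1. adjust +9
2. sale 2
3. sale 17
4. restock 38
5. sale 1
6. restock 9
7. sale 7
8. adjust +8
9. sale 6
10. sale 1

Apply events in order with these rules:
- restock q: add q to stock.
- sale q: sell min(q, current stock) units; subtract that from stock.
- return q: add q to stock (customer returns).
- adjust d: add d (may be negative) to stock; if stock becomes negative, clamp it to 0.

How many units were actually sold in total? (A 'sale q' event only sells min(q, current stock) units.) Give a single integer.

Answer: 34

Derivation:
Processing events:
Start: stock = 26
  Event 1 (adjust +9): 26 + 9 = 35
  Event 2 (sale 2): sell min(2,35)=2. stock: 35 - 2 = 33. total_sold = 2
  Event 3 (sale 17): sell min(17,33)=17. stock: 33 - 17 = 16. total_sold = 19
  Event 4 (restock 38): 16 + 38 = 54
  Event 5 (sale 1): sell min(1,54)=1. stock: 54 - 1 = 53. total_sold = 20
  Event 6 (restock 9): 53 + 9 = 62
  Event 7 (sale 7): sell min(7,62)=7. stock: 62 - 7 = 55. total_sold = 27
  Event 8 (adjust +8): 55 + 8 = 63
  Event 9 (sale 6): sell min(6,63)=6. stock: 63 - 6 = 57. total_sold = 33
  Event 10 (sale 1): sell min(1,57)=1. stock: 57 - 1 = 56. total_sold = 34
Final: stock = 56, total_sold = 34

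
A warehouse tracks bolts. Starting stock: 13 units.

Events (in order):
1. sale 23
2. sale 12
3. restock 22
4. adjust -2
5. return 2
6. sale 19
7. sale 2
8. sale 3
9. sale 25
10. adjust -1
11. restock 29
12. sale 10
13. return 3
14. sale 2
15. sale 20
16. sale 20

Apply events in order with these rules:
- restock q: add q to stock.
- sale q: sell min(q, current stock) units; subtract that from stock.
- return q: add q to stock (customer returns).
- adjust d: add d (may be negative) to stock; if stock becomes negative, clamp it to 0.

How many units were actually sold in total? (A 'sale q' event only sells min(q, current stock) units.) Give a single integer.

Processing events:
Start: stock = 13
  Event 1 (sale 23): sell min(23,13)=13. stock: 13 - 13 = 0. total_sold = 13
  Event 2 (sale 12): sell min(12,0)=0. stock: 0 - 0 = 0. total_sold = 13
  Event 3 (restock 22): 0 + 22 = 22
  Event 4 (adjust -2): 22 + -2 = 20
  Event 5 (return 2): 20 + 2 = 22
  Event 6 (sale 19): sell min(19,22)=19. stock: 22 - 19 = 3. total_sold = 32
  Event 7 (sale 2): sell min(2,3)=2. stock: 3 - 2 = 1. total_sold = 34
  Event 8 (sale 3): sell min(3,1)=1. stock: 1 - 1 = 0. total_sold = 35
  Event 9 (sale 25): sell min(25,0)=0. stock: 0 - 0 = 0. total_sold = 35
  Event 10 (adjust -1): 0 + -1 = 0 (clamped to 0)
  Event 11 (restock 29): 0 + 29 = 29
  Event 12 (sale 10): sell min(10,29)=10. stock: 29 - 10 = 19. total_sold = 45
  Event 13 (return 3): 19 + 3 = 22
  Event 14 (sale 2): sell min(2,22)=2. stock: 22 - 2 = 20. total_sold = 47
  Event 15 (sale 20): sell min(20,20)=20. stock: 20 - 20 = 0. total_sold = 67
  Event 16 (sale 20): sell min(20,0)=0. stock: 0 - 0 = 0. total_sold = 67
Final: stock = 0, total_sold = 67

Answer: 67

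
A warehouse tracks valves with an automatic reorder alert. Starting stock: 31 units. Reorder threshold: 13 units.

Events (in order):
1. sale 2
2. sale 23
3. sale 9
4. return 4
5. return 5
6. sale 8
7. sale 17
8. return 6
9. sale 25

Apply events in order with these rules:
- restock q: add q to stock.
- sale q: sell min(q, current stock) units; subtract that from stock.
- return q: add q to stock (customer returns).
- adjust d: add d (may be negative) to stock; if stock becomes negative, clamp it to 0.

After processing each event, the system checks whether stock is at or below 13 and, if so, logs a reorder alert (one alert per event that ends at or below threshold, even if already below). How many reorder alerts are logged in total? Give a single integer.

Processing events:
Start: stock = 31
  Event 1 (sale 2): sell min(2,31)=2. stock: 31 - 2 = 29. total_sold = 2
  Event 2 (sale 23): sell min(23,29)=23. stock: 29 - 23 = 6. total_sold = 25
  Event 3 (sale 9): sell min(9,6)=6. stock: 6 - 6 = 0. total_sold = 31
  Event 4 (return 4): 0 + 4 = 4
  Event 5 (return 5): 4 + 5 = 9
  Event 6 (sale 8): sell min(8,9)=8. stock: 9 - 8 = 1. total_sold = 39
  Event 7 (sale 17): sell min(17,1)=1. stock: 1 - 1 = 0. total_sold = 40
  Event 8 (return 6): 0 + 6 = 6
  Event 9 (sale 25): sell min(25,6)=6. stock: 6 - 6 = 0. total_sold = 46
Final: stock = 0, total_sold = 46

Checking against threshold 13:
  After event 1: stock=29 > 13
  After event 2: stock=6 <= 13 -> ALERT
  After event 3: stock=0 <= 13 -> ALERT
  After event 4: stock=4 <= 13 -> ALERT
  After event 5: stock=9 <= 13 -> ALERT
  After event 6: stock=1 <= 13 -> ALERT
  After event 7: stock=0 <= 13 -> ALERT
  After event 8: stock=6 <= 13 -> ALERT
  After event 9: stock=0 <= 13 -> ALERT
Alert events: [2, 3, 4, 5, 6, 7, 8, 9]. Count = 8

Answer: 8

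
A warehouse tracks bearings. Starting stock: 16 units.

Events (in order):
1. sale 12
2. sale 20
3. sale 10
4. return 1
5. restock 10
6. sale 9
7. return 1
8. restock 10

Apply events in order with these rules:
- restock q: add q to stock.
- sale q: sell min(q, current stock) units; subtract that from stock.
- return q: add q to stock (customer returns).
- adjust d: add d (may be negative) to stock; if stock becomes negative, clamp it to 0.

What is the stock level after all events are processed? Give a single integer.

Processing events:
Start: stock = 16
  Event 1 (sale 12): sell min(12,16)=12. stock: 16 - 12 = 4. total_sold = 12
  Event 2 (sale 20): sell min(20,4)=4. stock: 4 - 4 = 0. total_sold = 16
  Event 3 (sale 10): sell min(10,0)=0. stock: 0 - 0 = 0. total_sold = 16
  Event 4 (return 1): 0 + 1 = 1
  Event 5 (restock 10): 1 + 10 = 11
  Event 6 (sale 9): sell min(9,11)=9. stock: 11 - 9 = 2. total_sold = 25
  Event 7 (return 1): 2 + 1 = 3
  Event 8 (restock 10): 3 + 10 = 13
Final: stock = 13, total_sold = 25

Answer: 13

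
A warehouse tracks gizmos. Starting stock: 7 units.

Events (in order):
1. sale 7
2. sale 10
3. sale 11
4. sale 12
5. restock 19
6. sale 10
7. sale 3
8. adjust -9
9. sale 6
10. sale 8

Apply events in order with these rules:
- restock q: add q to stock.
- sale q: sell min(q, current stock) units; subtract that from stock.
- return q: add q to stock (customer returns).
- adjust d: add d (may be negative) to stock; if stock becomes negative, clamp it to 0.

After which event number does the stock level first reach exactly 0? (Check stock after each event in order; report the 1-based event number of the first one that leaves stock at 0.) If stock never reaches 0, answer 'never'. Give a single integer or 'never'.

Answer: 1

Derivation:
Processing events:
Start: stock = 7
  Event 1 (sale 7): sell min(7,7)=7. stock: 7 - 7 = 0. total_sold = 7
  Event 2 (sale 10): sell min(10,0)=0. stock: 0 - 0 = 0. total_sold = 7
  Event 3 (sale 11): sell min(11,0)=0. stock: 0 - 0 = 0. total_sold = 7
  Event 4 (sale 12): sell min(12,0)=0. stock: 0 - 0 = 0. total_sold = 7
  Event 5 (restock 19): 0 + 19 = 19
  Event 6 (sale 10): sell min(10,19)=10. stock: 19 - 10 = 9. total_sold = 17
  Event 7 (sale 3): sell min(3,9)=3. stock: 9 - 3 = 6. total_sold = 20
  Event 8 (adjust -9): 6 + -9 = 0 (clamped to 0)
  Event 9 (sale 6): sell min(6,0)=0. stock: 0 - 0 = 0. total_sold = 20
  Event 10 (sale 8): sell min(8,0)=0. stock: 0 - 0 = 0. total_sold = 20
Final: stock = 0, total_sold = 20

First zero at event 1.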